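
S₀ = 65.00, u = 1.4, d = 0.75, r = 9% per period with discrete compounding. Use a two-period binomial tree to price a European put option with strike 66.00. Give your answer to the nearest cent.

Risk-neutral probability p = (1 + 0.09 − 0.75)/(1.4 − 0.75) = 0.3400/0.6500 = 0.5231
Terminal stock prices: S_uu = 127.4, S_ud = 68.25, S_dd = 36.56
Terminal payoffs (K − S): max(-61.4, 0) = 0, max(-2.25, 0) = 0, max(29.44, 0) = 29.44
Node u (S = 91): V_u = 1/1.09·[0.5231·0.0000 + 0.4769·0.0000] = 0.0000
Node d (S = 48.75): V_d = 1/1.09·[0.5231·0.0000 + 0.4769·29.4375] = 12.8802
Node 0 (S = 65): V_0 = 1/1.09·[0.5231·0.0000 + 0.4769·12.8802] = 5.6357

5.64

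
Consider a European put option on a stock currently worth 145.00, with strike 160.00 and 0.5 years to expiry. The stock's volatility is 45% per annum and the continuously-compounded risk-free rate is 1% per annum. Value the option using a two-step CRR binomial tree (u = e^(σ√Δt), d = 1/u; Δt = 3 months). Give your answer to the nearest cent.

27.75

CRR parameters: u = e^(σ√Δt) = e^(0.45·√0.25) = 1.2523, d = 1/u = 0.7985
Per-period rate: rΔt = 0.01·0.25 = 0.0025, so R = e^0.0025 = 1.0025
Risk-neutral probability p = (e^0.0025 − 0.7985)/(1.2523 − 0.7985) = 0.2040/0.4538 = 0.4495
Terminal stock prices: S_uu = 227.4, S_ud = 145, S_dd = 92.46
Terminal payoffs (K − S): max(-67.41, 0) = 0, max(15, 0) = 15, max(67.54, 0) = 67.54
Node u (S = 181.6): V_u = e^(−0.0025)·[0.4495·0.0000 + 0.5505·15.0000] = 8.2369
Node d (S = 115.8): V_d = e^(−0.0025)·[0.4495·15.0000 + 0.5505·67.5439] = 43.8156
Node 0 (S = 145): V_0 = e^(−0.0025)·[0.4495·8.2369 + 0.5505·43.8156] = 27.7534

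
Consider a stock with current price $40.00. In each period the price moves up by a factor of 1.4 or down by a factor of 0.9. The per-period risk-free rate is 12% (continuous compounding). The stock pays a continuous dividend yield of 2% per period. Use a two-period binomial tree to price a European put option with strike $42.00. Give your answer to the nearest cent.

Per-period risk-free factor R = e^0.12 = 1.1275; dividend-adjusted growth = e^(0.12−0.02) = 1.1052.
Risk-neutral probability p = (1.1052 − 0.9)/(1.4 − 0.9) = 0.2052/0.5000 = 0.4103
Terminal stock prices: S_uu = 78.4, S_ud = 50.4, S_dd = 32.4
Terminal payoffs (K − S): max(-36.4, 0) = 0, max(-8.4, 0) = 0, max(9.6, 0) = 9.6
Node u (S = 56): V_u = e^(−0.12)·[0.4103·0.0000 + 0.5897·0.0000] = 0.0000
Node d (S = 36): V_d = e^(−0.12)·[0.4103·0.0000 + 0.5897·9.6000] = 5.0206
Node 0 (S = 40): V_0 = e^(−0.12)·[0.4103·0.0000 + 0.5897·5.0206] = 2.6257

$2.63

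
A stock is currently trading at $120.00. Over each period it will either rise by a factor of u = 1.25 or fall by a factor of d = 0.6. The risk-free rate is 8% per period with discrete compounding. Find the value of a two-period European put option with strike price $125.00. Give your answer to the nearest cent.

Risk-neutral probability p = (1 + 0.08 − 0.6)/(1.25 − 0.6) = 0.4800/0.6500 = 0.7385
Terminal stock prices: S_uu = 187.5, S_ud = 90, S_dd = 43.2
Terminal payoffs (K − S): max(-62.5, 0) = 0, max(35, 0) = 35, max(81.8, 0) = 81.8
Node u (S = 150): V_u = 1/1.08·[0.7385·0.0000 + 0.2615·35.0000] = 8.4758
Node d (S = 72): V_d = 1/1.08·[0.7385·35.0000 + 0.2615·81.8000] = 43.7407
Node 0 (S = 120): V_0 = 1/1.08·[0.7385·8.4758 + 0.2615·43.7407] = 16.3879

$16.39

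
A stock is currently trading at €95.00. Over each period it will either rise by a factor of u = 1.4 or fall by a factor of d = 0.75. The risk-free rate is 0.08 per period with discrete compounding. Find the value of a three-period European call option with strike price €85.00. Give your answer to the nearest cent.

€34.76

Risk-neutral probability p = (1 + 0.08 − 0.75)/(1.4 − 0.75) = 0.3300/0.6500 = 0.5077
Terminal stock prices: S_uuu = 260.7, S_uud = 139.6, S_udd = 74.81, S_ddd = 40.08
Terminal payoffs (S − K): max(175.7, 0) = 175.7, max(54.65, 0) = 54.65, max(-10.19, 0) = 0, max(-44.92, 0) = 0
Node uu (S = 186.2): V_uu = 1/1.08·[0.5077·175.6800 + 0.4923·54.6500] = 107.4963
Node ud (S = 99.75): V_ud = 1/1.08·[0.5077·54.6500 + 0.4923·0.0000] = 25.6902
Node dd (S = 53.44): V_dd = 1/1.08·[0.5077·0.0000 + 0.4923·0.0000] = 0.0000
Node u (S = 133): V_u = 1/1.08·[0.5077·107.4963 + 0.4923·25.6902] = 62.2431
Node d (S = 71.25): V_d = 1/1.08·[0.5077·25.6902 + 0.4923·0.0000] = 12.0766
Node 0 (S = 95): V_0 = 1/1.08·[0.5077·62.2431 + 0.4923·12.0766] = 34.7646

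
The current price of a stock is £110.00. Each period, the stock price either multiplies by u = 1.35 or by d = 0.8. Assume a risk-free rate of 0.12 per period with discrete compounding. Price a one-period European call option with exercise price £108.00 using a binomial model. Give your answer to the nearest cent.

Risk-neutral probability p = (1 + 0.12 − 0.8)/(1.35 − 0.8) = 0.3200/0.5500 = 0.5818
Terminal stock prices: S_u = 148.5, S_d = 88
Terminal payoffs (S − K): max(40.5, 0) = 40.5, max(-20, 0) = 0
Node 0 (S = 110): V_0 = 1/1.12·[0.5818·40.5000 + 0.4182·0.0000] = 21.0390

£21.04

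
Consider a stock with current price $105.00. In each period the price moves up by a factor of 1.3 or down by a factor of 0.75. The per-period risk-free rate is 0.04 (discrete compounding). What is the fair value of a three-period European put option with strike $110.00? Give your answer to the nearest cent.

Risk-neutral probability p = (1 + 0.04 − 0.75)/(1.3 − 0.75) = 0.2900/0.5500 = 0.5273
Terminal stock prices: S_uuu = 230.7, S_uud = 133.1, S_udd = 76.78, S_ddd = 44.3
Terminal payoffs (K − S): max(-120.7, 0) = 0, max(-23.09, 0) = 0, max(33.22, 0) = 33.22, max(65.7, 0) = 65.7
Node uu (S = 177.5): V_uu = 1/1.04·[0.5273·0.0000 + 0.4727·0.0000] = 0.0000
Node ud (S = 102.4): V_ud = 1/1.04·[0.5273·0.0000 + 0.4727·33.2188] = 15.0994
Node dd (S = 59.06): V_dd = 1/1.04·[0.5273·33.2188 + 0.4727·65.7031] = 46.7067
Node u (S = 136.5): V_u = 1/1.04·[0.5273·0.0000 + 0.4727·15.0994] = 6.8634
Node d (S = 78.75): V_d = 1/1.04·[0.5273·15.0994 + 0.4727·46.7067] = 28.8856
Node 0 (S = 105): V_0 = 1/1.04·[0.5273·6.8634 + 0.4727·28.8856] = 16.6095

$16.61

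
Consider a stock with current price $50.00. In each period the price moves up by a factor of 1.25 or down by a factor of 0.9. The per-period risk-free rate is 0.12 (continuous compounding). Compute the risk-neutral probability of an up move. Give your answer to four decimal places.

Risk-neutral probability p = (e^0.12 − 0.9)/(1.25 − 0.9) = 0.2275/0.3500 = 0.6500

p = 0.6500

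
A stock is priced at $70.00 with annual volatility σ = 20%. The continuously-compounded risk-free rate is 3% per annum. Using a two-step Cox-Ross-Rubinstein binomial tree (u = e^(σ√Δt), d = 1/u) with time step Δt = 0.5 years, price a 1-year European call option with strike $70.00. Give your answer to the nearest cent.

$5.96

CRR parameters: u = e^(σ√Δt) = e^(0.2·√0.5) = 1.1519, d = 1/u = 0.8681
Per-period rate: rΔt = 0.03·0.5 = 0.015, so R = e^0.015 = 1.0151
Risk-neutral probability p = (e^0.015 − 0.8681)/(1.1519 − 0.8681) = 0.1470/0.2838 = 0.5180
Terminal stock prices: S_uu = 92.88, S_ud = 70, S_dd = 52.75
Terminal payoffs (S − K): max(22.88, 0) = 22.88, max(0, 0) = 0, max(-17.25, 0) = 0
Node u (S = 80.63): V_u = e^(−0.015)·[0.5180·22.8828 + 0.4820·0.0000] = 11.6759
Node d (S = 60.77): V_d = e^(−0.015)·[0.5180·0.0000 + 0.4820·0.0000] = 0.0000
Node 0 (S = 70): V_0 = e^(−0.015)·[0.5180·11.6759 + 0.4820·0.0000] = 5.9576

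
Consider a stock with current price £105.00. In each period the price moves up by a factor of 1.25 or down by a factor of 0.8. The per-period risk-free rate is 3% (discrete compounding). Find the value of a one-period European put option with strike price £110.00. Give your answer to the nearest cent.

£12.34

Risk-neutral probability p = (1 + 0.03 − 0.8)/(1.25 − 0.8) = 0.2300/0.4500 = 0.5111
Terminal stock prices: S_u = 131.2, S_d = 84
Terminal payoffs (K − S): max(-21.25, 0) = 0, max(26, 0) = 26
Node 0 (S = 105): V_0 = 1/1.03·[0.5111·0.0000 + 0.4889·26.0000] = 12.3409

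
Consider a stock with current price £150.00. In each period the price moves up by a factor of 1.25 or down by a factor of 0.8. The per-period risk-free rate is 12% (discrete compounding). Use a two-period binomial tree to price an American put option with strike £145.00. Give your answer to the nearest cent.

£6.45

Risk-neutral probability p = (1 + 0.12 − 0.8)/(1.25 − 0.8) = 0.3200/0.4500 = 0.7111
Terminal stock prices: S_uu = 234.4, S_ud = 150, S_dd = 96
Terminal payoffs (K − S): max(-89.38, 0) = 0, max(-5, 0) = 0, max(49, 0) = 49
Node u (S = 187.5): continuation = 1/1.12·[0.7111·0.0000 + 0.2889·0.0000] = 0.0000; exercise value = 0.0000 ≤ continuation, so V_u = 0.0000
Node d (S = 120): continuation = 1/1.12·[0.7111·0.0000 + 0.2889·49.0000] = 12.6389; exercise value = 25.0000 > continuation, so V_d = 25.0000 (exercise)
Node 0 (S = 150): continuation = 1/1.12·[0.7111·0.0000 + 0.2889·25.0000] = 6.4484; exercise value = 0.0000 ≤ continuation, so V_0 = 6.4484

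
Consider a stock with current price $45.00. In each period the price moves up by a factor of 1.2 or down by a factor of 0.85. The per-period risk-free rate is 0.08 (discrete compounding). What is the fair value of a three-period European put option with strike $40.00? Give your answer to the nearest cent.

Risk-neutral probability p = (1 + 0.08 − 0.85)/(1.2 − 0.85) = 0.2300/0.3500 = 0.6571
Terminal stock prices: S_uuu = 77.76, S_uud = 55.08, S_udd = 39.01, S_ddd = 27.64
Terminal payoffs (K − S): max(-37.76, 0) = 0, max(-15.08, 0) = 0, max(0.985, 0) = 0.985, max(12.36, 0) = 12.36
Node uu (S = 64.8): V_uu = 1/1.08·[0.6571·0.0000 + 0.3429·0.0000] = 0.0000
Node ud (S = 45.9): V_ud = 1/1.08·[0.6571·0.0000 + 0.3429·0.9850] = 0.3127
Node dd (S = 32.51): V_dd = 1/1.08·[0.6571·0.9850 + 0.3429·12.3644] = 4.5245
Node u (S = 54): V_u = 1/1.08·[0.6571·0.0000 + 0.3429·0.3127] = 0.0993
Node d (S = 38.25): V_d = 1/1.08·[0.6571·0.3127 + 0.3429·4.5245] = 1.6266
Node 0 (S = 45): V_0 = 1/1.08·[0.6571·0.0993 + 0.3429·1.6266] = 0.5768

$0.58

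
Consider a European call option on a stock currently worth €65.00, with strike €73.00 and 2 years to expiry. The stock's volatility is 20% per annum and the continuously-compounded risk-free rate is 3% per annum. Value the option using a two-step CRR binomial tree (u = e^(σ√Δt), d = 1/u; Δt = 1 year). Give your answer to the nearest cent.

CRR parameters: u = e^(σ√Δt) = e^(0.2·√1) = 1.2214, d = 1/u = 0.8187
Per-period rate: rΔt = 0.03·1 = 0.03, so R = e^0.03 = 1.0305
Risk-neutral probability p = (e^0.03 − 0.8187)/(1.2214 − 0.8187) = 0.2117/0.4027 = 0.5258
Terminal stock prices: S_uu = 96.97, S_ud = 65, S_dd = 43.57
Terminal payoffs (S − K): max(23.97, 0) = 23.97, max(-8, 0) = 0, max(-29.43, 0) = 0
Node u (S = 79.39): V_u = e^(−0.03)·[0.5258·23.9686 + 0.4742·0.0000] = 12.2302
Node d (S = 53.22): V_d = e^(−0.03)·[0.5258·0.0000 + 0.4742·0.0000] = 0.0000
Node 0 (S = 65): V_0 = e^(−0.03)·[0.5258·12.2302 + 0.4742·0.0000] = 6.2405

€6.24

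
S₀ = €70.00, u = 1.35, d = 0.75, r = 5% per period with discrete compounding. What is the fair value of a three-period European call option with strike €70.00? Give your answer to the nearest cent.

€19.36

Risk-neutral probability p = (1 + 0.05 − 0.75)/(1.35 − 0.75) = 0.3000/0.6000 = 0.5000
Terminal stock prices: S_uuu = 172.2, S_uud = 95.68, S_udd = 53.16, S_ddd = 29.53
Terminal payoffs (S − K): max(102.2, 0) = 102.2, max(25.68, 0) = 25.68, max(-16.84, 0) = 0, max(-40.47, 0) = 0
Node uu (S = 127.6): V_uu = 1/1.05·[0.5000·102.2263 + 0.5000·25.6813] = 60.9083
Node ud (S = 70.88): V_ud = 1/1.05·[0.5000·25.6813 + 0.5000·0.0000] = 12.2292
Node dd (S = 39.38): V_dd = 1/1.05·[0.5000·0.0000 + 0.5000·0.0000] = 0.0000
Node u (S = 94.5): V_u = 1/1.05·[0.5000·60.9083 + 0.5000·12.2292] = 34.8274
Node d (S = 52.5): V_d = 1/1.05·[0.5000·12.2292 + 0.5000·0.0000] = 5.8234
Node 0 (S = 70): V_0 = 1/1.05·[0.5000·34.8274 + 0.5000·5.8234] = 19.3575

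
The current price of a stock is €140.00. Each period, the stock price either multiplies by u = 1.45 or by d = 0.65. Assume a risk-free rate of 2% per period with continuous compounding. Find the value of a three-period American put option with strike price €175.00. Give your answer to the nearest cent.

Risk-neutral probability p = (e^0.02 − 0.65)/(1.45 − 0.65) = 0.3702/0.8000 = 0.4628
Terminal stock prices: S_uuu = 426.8, S_uud = 191.3, S_udd = 85.77, S_ddd = 38.45
Terminal payoffs (K − S): max(-251.8, 0) = 0, max(-16.33, 0) = 0, max(89.23, 0) = 89.23, max(136.6, 0) = 136.6
Node uu (S = 294.4): continuation = e^(−0.02)·[0.4628·0.0000 + 0.5372·0.0000] = 0.0000; exercise value = 0.0000 ≤ continuation, so V_uu = 0.0000
Node ud (S = 132): continuation = e^(−0.02)·[0.4628·0.0000 + 0.5372·89.2325] = 46.9907; exercise value = 43.0500 ≤ continuation, so V_ud = 46.9907
Node dd (S = 59.15): continuation = e^(−0.02)·[0.4628·89.2325 + 0.5372·136.5525] = 112.3848; exercise value = 115.8500 > continuation, so V_dd = 115.8500 (exercise)
Node u (S = 203): continuation = e^(−0.02)·[0.4628·0.0000 + 0.5372·46.9907] = 24.7458; exercise value = 0.0000 ≤ continuation, so V_u = 24.7458
Node d (S = 91): continuation = e^(−0.02)·[0.4628·46.9907 + 0.5372·115.8500] = 82.3222; exercise value = 84.0000 > continuation, so V_d = 84.0000 (exercise)
Node 0 (S = 140): continuation = e^(−0.02)·[0.4628·24.7458 + 0.5372·84.0000] = 55.4597; exercise value = 35.0000 ≤ continuation, so V_0 = 55.4597

€55.46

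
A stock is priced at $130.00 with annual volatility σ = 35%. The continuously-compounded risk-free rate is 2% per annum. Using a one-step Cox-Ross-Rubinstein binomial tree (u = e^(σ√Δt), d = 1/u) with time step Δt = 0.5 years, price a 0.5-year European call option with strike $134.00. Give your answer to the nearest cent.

CRR parameters: u = e^(σ√Δt) = e^(0.35·√0.5) = 1.2808, d = 1/u = 0.7808
Per-period rate: rΔt = 0.02·0.5 = 0.01, so R = e^0.01 = 1.0101
Risk-neutral probability p = (e^0.01 − 0.7808)/(1.2808 − 0.7808) = 0.2293/0.5000 = 0.4585
Terminal stock prices: S_u = 166.5, S_d = 101.5
Terminal payoffs (S − K): max(32.5, 0) = 32.5, max(-32.5, 0) = 0
Node 0 (S = 130): V_0 = e^(−0.01)·[0.4585·32.5044 + 0.5415·0.0000] = 14.7563

$14.76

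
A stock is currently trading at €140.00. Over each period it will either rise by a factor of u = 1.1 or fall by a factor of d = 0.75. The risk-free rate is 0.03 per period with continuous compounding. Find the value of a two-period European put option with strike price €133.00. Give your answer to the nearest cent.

Risk-neutral probability p = (e^0.03 − 0.75)/(1.1 − 0.75) = 0.2805/0.3500 = 0.8013
Terminal stock prices: S_uu = 169.4, S_ud = 115.5, S_dd = 78.75
Terminal payoffs (K − S): max(-36.4, 0) = 0, max(17.5, 0) = 17.5, max(54.25, 0) = 54.25
Node u (S = 154): V_u = e^(−0.03)·[0.8013·0.0000 + 0.1987·17.5000] = 3.3745
Node d (S = 105): V_d = e^(−0.03)·[0.8013·17.5000 + 0.1987·54.2500] = 24.0693
Node 0 (S = 140): V_0 = e^(−0.03)·[0.8013·3.3745 + 0.1987·24.0693] = 7.2653

€7.27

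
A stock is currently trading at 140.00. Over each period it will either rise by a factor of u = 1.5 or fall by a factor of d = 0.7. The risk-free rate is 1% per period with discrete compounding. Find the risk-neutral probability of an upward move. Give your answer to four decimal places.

Risk-neutral probability p = (1 + 0.01 − 0.7)/(1.5 − 0.7) = 0.3100/0.8000 = 0.3875

p = 0.3875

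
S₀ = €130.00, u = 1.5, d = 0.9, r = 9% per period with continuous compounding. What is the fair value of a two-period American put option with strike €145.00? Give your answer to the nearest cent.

€17.31

Risk-neutral probability p = (e^0.09 − 0.9)/(1.5 − 0.9) = 0.1942/0.6000 = 0.3236
Terminal stock prices: S_uu = 292.5, S_ud = 175.5, S_dd = 105.3
Terminal payoffs (K − S): max(-147.5, 0) = 0, max(-30.5, 0) = 0, max(39.7, 0) = 39.7
Node u (S = 195): continuation = e^(−0.09)·[0.3236·0.0000 + 0.6764·0.0000] = 0.0000; exercise value = 0.0000 ≤ continuation, so V_u = 0.0000
Node d (S = 117): continuation = e^(−0.09)·[0.3236·0.0000 + 0.6764·39.7000] = 24.5410; exercise value = 28.0000 > continuation, so V_d = 28.0000 (exercise)
Node 0 (S = 130): continuation = e^(−0.09)·[0.3236·0.0000 + 0.6764·28.0000] = 17.3085; exercise value = 15.0000 ≤ continuation, so V_0 = 17.3085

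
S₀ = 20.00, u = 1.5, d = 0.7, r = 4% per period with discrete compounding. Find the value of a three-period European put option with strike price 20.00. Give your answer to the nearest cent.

Risk-neutral probability p = (1 + 0.04 − 0.7)/(1.5 − 0.7) = 0.3400/0.8000 = 0.4250
Terminal stock prices: S_uuu = 67.5, S_uud = 31.5, S_udd = 14.7, S_ddd = 6.86
Terminal payoffs (K − S): max(-47.5, 0) = 0, max(-11.5, 0) = 0, max(5.3, 0) = 5.3, max(13.14, 0) = 13.14
Node uu (S = 45): V_uu = 1/1.04·[0.4250·0.0000 + 0.5750·0.0000] = 0.0000
Node ud (S = 21): V_ud = 1/1.04·[0.4250·0.0000 + 0.5750·5.3000] = 2.9303
Node dd (S = 9.8): V_dd = 1/1.04·[0.4250·5.3000 + 0.5750·13.1400] = 9.4308
Node u (S = 30): V_u = 1/1.04·[0.4250·0.0000 + 0.5750·2.9303] = 1.6201
Node d (S = 14): V_d = 1/1.04·[0.4250·2.9303 + 0.5750·9.4308] = 6.4116
Node 0 (S = 20): V_0 = 1/1.04·[0.4250·1.6201 + 0.5750·6.4116] = 4.2069

4.21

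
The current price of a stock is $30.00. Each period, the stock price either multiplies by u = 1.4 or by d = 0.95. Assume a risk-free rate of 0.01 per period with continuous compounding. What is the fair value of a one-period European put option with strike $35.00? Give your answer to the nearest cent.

$5.58

Risk-neutral probability p = (e^0.01 − 0.95)/(1.4 − 0.95) = 0.0601/0.4500 = 0.1334
Terminal stock prices: S_u = 42, S_d = 28.5
Terminal payoffs (K − S): max(-7, 0) = 0, max(6.5, 0) = 6.5
Node 0 (S = 30): V_0 = e^(−0.01)·[0.1334·0.0000 + 0.8666·6.5000] = 5.5766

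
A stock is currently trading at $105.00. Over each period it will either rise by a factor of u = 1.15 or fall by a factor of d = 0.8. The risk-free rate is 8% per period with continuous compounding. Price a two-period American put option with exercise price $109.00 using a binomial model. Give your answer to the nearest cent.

Risk-neutral probability p = (e^0.08 − 0.8)/(1.15 − 0.8) = 0.2833/0.3500 = 0.8094
Terminal stock prices: S_uu = 138.9, S_ud = 96.6, S_dd = 67.2
Terminal payoffs (K − S): max(-29.86, 0) = 0, max(12.4, 0) = 12.4, max(41.8, 0) = 41.8
Node u (S = 120.7): continuation = e^(−0.08)·[0.8094·0.0000 + 0.1906·12.4000] = 2.1818; exercise value = 0.0000 ≤ continuation, so V_u = 2.1818
Node d (S = 84): continuation = e^(−0.08)·[0.8094·12.4000 + 0.1906·41.8000] = 16.6197; exercise value = 25.0000 > continuation, so V_d = 25.0000 (exercise)
Node 0 (S = 105): continuation = e^(−0.08)·[0.8094·2.1818 + 0.1906·25.0000] = 6.0290; exercise value = 4.0000 ≤ continuation, so V_0 = 6.0290

$6.03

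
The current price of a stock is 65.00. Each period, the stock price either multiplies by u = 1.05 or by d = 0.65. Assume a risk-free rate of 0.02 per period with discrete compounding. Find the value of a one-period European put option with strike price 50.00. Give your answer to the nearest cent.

0.57

Risk-neutral probability p = (1 + 0.02 − 0.65)/(1.05 − 0.65) = 0.3700/0.4000 = 0.9250
Terminal stock prices: S_u = 68.25, S_d = 42.25
Terminal payoffs (K − S): max(-18.25, 0) = 0, max(7.75, 0) = 7.75
Node 0 (S = 65): V_0 = 1/1.02·[0.9250·0.0000 + 0.0750·7.7500] = 0.5699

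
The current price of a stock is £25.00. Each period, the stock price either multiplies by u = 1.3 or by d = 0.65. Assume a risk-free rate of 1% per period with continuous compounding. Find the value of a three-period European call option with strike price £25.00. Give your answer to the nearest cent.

Risk-neutral probability p = (e^0.01 − 0.65)/(1.3 − 0.65) = 0.3601/0.6500 = 0.5539
Terminal stock prices: S_uuu = 54.93, S_uud = 27.46, S_udd = 13.73, S_ddd = 6.866
Terminal payoffs (S − K): max(29.93, 0) = 29.93, max(2.463, 0) = 2.463, max(-11.27, 0) = 0, max(-18.13, 0) = 0
Node uu (S = 42.25): V_uu = e^(−0.01)·[0.5539·29.9250 + 0.4461·2.4625] = 17.4988
Node ud (S = 21.12): V_ud = e^(−0.01)·[0.5539·2.4625 + 0.4461·0.0000] = 1.3505
Node dd (S = 10.56): V_dd = e^(−0.01)·[0.5539·0.0000 + 0.4461·0.0000] = 0.0000
Node u (S = 32.5): V_u = e^(−0.01)·[0.5539·17.4988 + 0.4461·1.3505] = 10.1929
Node d (S = 16.25): V_d = e^(−0.01)·[0.5539·1.3505 + 0.4461·0.0000] = 0.7406
Node 0 (S = 25): V_0 = e^(−0.01)·[0.5539·10.1929 + 0.4461·0.7406] = 5.9170

£5.92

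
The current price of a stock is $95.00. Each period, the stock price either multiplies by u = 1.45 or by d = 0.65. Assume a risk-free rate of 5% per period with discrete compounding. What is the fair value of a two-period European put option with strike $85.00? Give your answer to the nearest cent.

$10.17

Risk-neutral probability p = (1 + 0.05 − 0.65)/(1.45 − 0.65) = 0.4000/0.8000 = 0.5000
Terminal stock prices: S_uu = 199.7, S_ud = 89.54, S_dd = 40.14
Terminal payoffs (K − S): max(-114.7, 0) = 0, max(-4.538, 0) = 0, max(44.86, 0) = 44.86
Node u (S = 137.8): V_u = 1/1.05·[0.5000·0.0000 + 0.5000·0.0000] = 0.0000
Node d (S = 61.75): V_d = 1/1.05·[0.5000·0.0000 + 0.5000·44.8625] = 21.3631
Node 0 (S = 95): V_0 = 1/1.05·[0.5000·0.0000 + 0.5000·21.3631] = 10.1729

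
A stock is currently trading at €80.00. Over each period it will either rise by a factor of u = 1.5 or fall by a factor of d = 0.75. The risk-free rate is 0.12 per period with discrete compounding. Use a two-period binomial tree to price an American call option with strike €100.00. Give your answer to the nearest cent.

€15.52

Risk-neutral probability p = (1 + 0.12 − 0.75)/(1.5 − 0.75) = 0.3700/0.7500 = 0.4933
Terminal stock prices: S_uu = 180, S_ud = 90, S_dd = 45
Terminal payoffs (S − K): max(80, 0) = 80, max(-10, 0) = 0, max(-55, 0) = 0
Node u (S = 120): continuation = 1/1.12·[0.4933·80.0000 + 0.5067·0.0000] = 35.2381; exercise value = 20.0000 ≤ continuation, so V_u = 35.2381
Node d (S = 60): continuation = 1/1.12·[0.4933·0.0000 + 0.5067·0.0000] = 0.0000; exercise value = 0.0000 ≤ continuation, so V_d = 0.0000
Node 0 (S = 80): continuation = 1/1.12·[0.4933·35.2381 + 0.5067·0.0000] = 15.5215; exercise value = 0.0000 ≤ continuation, so V_0 = 15.5215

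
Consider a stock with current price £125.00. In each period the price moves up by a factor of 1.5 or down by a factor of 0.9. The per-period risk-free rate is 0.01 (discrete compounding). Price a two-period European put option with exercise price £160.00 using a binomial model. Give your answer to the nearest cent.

£38.41

Risk-neutral probability p = (1 + 0.01 − 0.9)/(1.5 − 0.9) = 0.1100/0.6000 = 0.1833
Terminal stock prices: S_uu = 281.2, S_ud = 168.8, S_dd = 101.2
Terminal payoffs (K − S): max(-121.2, 0) = 0, max(-8.75, 0) = 0, max(58.75, 0) = 58.75
Node u (S = 187.5): V_u = 1/1.01·[0.1833·0.0000 + 0.8167·0.0000] = 0.0000
Node d (S = 112.5): V_d = 1/1.01·[0.1833·0.0000 + 0.8167·58.7500] = 47.5041
Node 0 (S = 125): V_0 = 1/1.01·[0.1833·0.0000 + 0.8167·47.5041] = 38.4109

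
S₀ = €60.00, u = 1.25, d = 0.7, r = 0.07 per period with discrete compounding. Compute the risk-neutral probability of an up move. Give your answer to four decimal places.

p = 0.6727

Risk-neutral probability p = (1 + 0.07 − 0.7)/(1.25 − 0.7) = 0.3700/0.5500 = 0.6727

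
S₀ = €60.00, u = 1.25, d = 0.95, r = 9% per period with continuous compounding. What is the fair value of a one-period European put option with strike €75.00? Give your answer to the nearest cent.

€8.54

Risk-neutral probability p = (e^0.09 − 0.95)/(1.25 − 0.95) = 0.1442/0.3000 = 0.4806
Terminal stock prices: S_u = 75, S_d = 57
Terminal payoffs (K − S): max(0, 0) = 0, max(18, 0) = 18
Node 0 (S = 60): V_0 = e^(−0.09)·[0.4806·0.0000 + 0.5194·18.0000] = 8.5448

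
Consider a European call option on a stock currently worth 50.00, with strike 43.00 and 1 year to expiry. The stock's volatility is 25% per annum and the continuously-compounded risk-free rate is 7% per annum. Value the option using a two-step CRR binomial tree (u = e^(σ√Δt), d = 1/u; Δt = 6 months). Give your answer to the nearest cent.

CRR parameters: u = e^(σ√Δt) = e^(0.25·√0.5) = 1.1934, d = 1/u = 0.8380
Per-period rate: rΔt = 0.07·0.5 = 0.035, so R = e^0.035 = 1.0356
Risk-neutral probability p = (e^0.035 − 0.8380)/(1.1934 − 0.8380) = 0.1977/0.3554 = 0.5561
Terminal stock prices: S_uu = 71.21, S_ud = 50, S_dd = 35.11
Terminal payoffs (S − K): max(28.21, 0) = 28.21, max(7, 0) = 7, max(-7.891, 0) = 0
Node u (S = 59.67): V_u = e^(−0.035)·[0.5561·28.2060 + 0.4439·7.0000] = 18.1472
Node d (S = 41.9): V_d = e^(−0.035)·[0.5561·7.0000 + 0.4439·0.0000] = 3.7591
Node 0 (S = 50): V_0 = e^(−0.035)·[0.5561·18.1472 + 0.4439·3.7591] = 11.3565

11.36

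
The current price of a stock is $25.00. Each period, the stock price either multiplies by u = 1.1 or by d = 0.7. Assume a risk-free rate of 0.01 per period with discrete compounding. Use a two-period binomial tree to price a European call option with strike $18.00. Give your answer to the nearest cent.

$7.64

Risk-neutral probability p = (1 + 0.01 − 0.7)/(1.1 − 0.7) = 0.3100/0.4000 = 0.7750
Terminal stock prices: S_uu = 30.25, S_ud = 19.25, S_dd = 12.25
Terminal payoffs (S − K): max(12.25, 0) = 12.25, max(1.25, 0) = 1.25, max(-5.75, 0) = 0
Node u (S = 27.5): V_u = 1/1.01·[0.7750·12.2500 + 0.2250·1.2500] = 9.6782
Node d (S = 17.5): V_d = 1/1.01·[0.7750·1.2500 + 0.2250·0.0000] = 0.9592
Node 0 (S = 25): V_0 = 1/1.01·[0.7750·9.6782 + 0.2250·0.9592] = 7.6400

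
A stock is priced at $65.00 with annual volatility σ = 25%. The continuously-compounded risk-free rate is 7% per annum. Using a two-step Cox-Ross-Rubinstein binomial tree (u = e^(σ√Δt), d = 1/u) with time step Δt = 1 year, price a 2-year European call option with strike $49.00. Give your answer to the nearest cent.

$23.86

CRR parameters: u = e^(σ√Δt) = e^(0.25·√1) = 1.2840, d = 1/u = 0.7788
Per-period rate: rΔt = 0.07·1 = 0.07, so R = e^0.07 = 1.0725
Risk-neutral probability p = (e^0.07 − 0.7788)/(1.2840 − 0.7788) = 0.2937/0.5052 = 0.5813
Terminal stock prices: S_uu = 107.2, S_ud = 65, S_dd = 39.42
Terminal payoffs (S − K): max(58.17, 0) = 58.17, max(16, 0) = 16, max(-9.576, 0) = 0
Node u (S = 83.46): V_u = e^(−0.07)·[0.5813·58.1669 + 0.4187·16.0000] = 37.7744
Node d (S = 50.62): V_d = e^(−0.07)·[0.5813·16.0000 + 0.4187·0.0000] = 8.6726
Node 0 (S = 65): V_0 = e^(−0.07)·[0.5813·37.7744 + 0.4187·8.6726] = 23.8605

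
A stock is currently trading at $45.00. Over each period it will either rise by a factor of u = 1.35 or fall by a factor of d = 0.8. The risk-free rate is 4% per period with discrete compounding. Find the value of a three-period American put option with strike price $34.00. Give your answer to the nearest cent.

Risk-neutral probability p = (1 + 0.04 − 0.8)/(1.35 − 0.8) = 0.2400/0.5500 = 0.4364
Terminal stock prices: S_uuu = 110.7, S_uud = 65.61, S_udd = 38.88, S_ddd = 23.04
Terminal payoffs (K − S): max(-76.72, 0) = 0, max(-31.61, 0) = 0, max(-4.88, 0) = 0, max(10.96, 0) = 10.96
Node uu (S = 82.01): continuation = 1/1.04·[0.4364·0.0000 + 0.5636·0.0000] = 0.0000; exercise value = 0.0000 ≤ continuation, so V_uu = 0.0000
Node ud (S = 48.6): continuation = 1/1.04·[0.4364·0.0000 + 0.5636·0.0000] = 0.0000; exercise value = 0.0000 ≤ continuation, so V_ud = 0.0000
Node dd (S = 28.8): continuation = 1/1.04·[0.4364·0.0000 + 0.5636·10.9600] = 5.9399; exercise value = 5.2000 ≤ continuation, so V_dd = 5.9399
Node u (S = 60.75): continuation = 1/1.04·[0.4364·0.0000 + 0.5636·0.0000] = 0.0000; exercise value = 0.0000 ≤ continuation, so V_u = 0.0000
Node d (S = 36): continuation = 1/1.04·[0.4364·0.0000 + 0.5636·5.9399] = 3.2192; exercise value = 0.0000 ≤ continuation, so V_d = 3.2192
Node 0 (S = 45): continuation = 1/1.04·[0.4364·0.0000 + 0.5636·3.2192] = 1.7446; exercise value = 0.0000 ≤ continuation, so V_0 = 1.7446

$1.74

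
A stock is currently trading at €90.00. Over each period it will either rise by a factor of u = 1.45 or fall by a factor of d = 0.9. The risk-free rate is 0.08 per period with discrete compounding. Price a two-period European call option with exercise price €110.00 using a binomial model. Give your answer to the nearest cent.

Risk-neutral probability p = (1 + 0.08 − 0.9)/(1.45 − 0.9) = 0.1800/0.5500 = 0.3273
Terminal stock prices: S_uu = 189.2, S_ud = 117.5, S_dd = 72.9
Terminal payoffs (S − K): max(79.22, 0) = 79.22, max(7.45, 0) = 7.45, max(-37.1, 0) = 0
Node u (S = 130.5): V_u = 1/1.08·[0.3273·79.2250 + 0.6727·7.4500] = 28.6481
Node d (S = 81): V_d = 1/1.08·[0.3273·7.4500 + 0.6727·0.0000] = 2.2576
Node 0 (S = 90): V_0 = 1/1.08·[0.3273·28.6481 + 0.6727·2.2576] = 10.0875

€10.09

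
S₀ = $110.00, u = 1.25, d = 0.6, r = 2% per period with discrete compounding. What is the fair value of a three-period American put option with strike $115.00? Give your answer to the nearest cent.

$25.79

Risk-neutral probability p = (1 + 0.02 − 0.6)/(1.25 − 0.6) = 0.4200/0.6500 = 0.6462
Terminal stock prices: S_uuu = 214.8, S_uud = 103.1, S_udd = 49.5, S_ddd = 23.76
Terminal payoffs (K − S): max(-99.84, 0) = 0, max(11.88, 0) = 11.88, max(65.5, 0) = 65.5, max(91.24, 0) = 91.24
Node uu (S = 171.9): continuation = 1/1.02·[0.6462·0.0000 + 0.3538·11.8750] = 4.1195; exercise value = 0.0000 ≤ continuation, so V_uu = 4.1195
Node ud (S = 82.5): continuation = 1/1.02·[0.6462·11.8750 + 0.3538·65.5000] = 30.2451; exercise value = 32.5000 > continuation, so V_ud = 32.5000 (exercise)
Node dd (S = 39.6): continuation = 1/1.02·[0.6462·65.5000 + 0.3538·91.2400] = 73.1451; exercise value = 75.4000 > continuation, so V_dd = 75.4000 (exercise)
Node u (S = 137.5): continuation = 1/1.02·[0.6462·4.1195 + 0.3538·32.5000] = 13.8842; exercise value = 0.0000 ≤ continuation, so V_u = 13.8842
Node d (S = 66): continuation = 1/1.02·[0.6462·32.5000 + 0.3538·75.4000] = 46.7451; exercise value = 49.0000 > continuation, so V_d = 49.0000 (exercise)
Node 0 (S = 110): continuation = 1/1.02·[0.6462·13.8842 + 0.3538·49.0000] = 25.7939; exercise value = 5.0000 ≤ continuation, so V_0 = 25.7939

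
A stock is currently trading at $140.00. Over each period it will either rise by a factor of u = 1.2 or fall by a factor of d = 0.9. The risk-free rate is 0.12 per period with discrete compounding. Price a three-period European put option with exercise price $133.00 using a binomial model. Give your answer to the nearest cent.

Risk-neutral probability p = (1 + 0.12 − 0.9)/(1.2 − 0.9) = 0.2200/0.3000 = 0.7333
Terminal stock prices: S_uuu = 241.9, S_uud = 181.4, S_udd = 136.1, S_ddd = 102.1
Terminal payoffs (K − S): max(-108.9, 0) = 0, max(-48.44, 0) = 0, max(-3.08, 0) = 0, max(30.94, 0) = 30.94
Node uu (S = 201.6): V_uu = 1/1.12·[0.7333·0.0000 + 0.2667·0.0000] = 0.0000
Node ud (S = 151.2): V_ud = 1/1.12·[0.7333·0.0000 + 0.2667·0.0000] = 0.0000
Node dd (S = 113.4): V_dd = 1/1.12·[0.7333·0.0000 + 0.2667·30.9400] = 7.3667
Node u (S = 168): V_u = 1/1.12·[0.7333·0.0000 + 0.2667·0.0000] = 0.0000
Node d (S = 126): V_d = 1/1.12·[0.7333·0.0000 + 0.2667·7.3667] = 1.7540
Node 0 (S = 140): V_0 = 1/1.12·[0.7333·0.0000 + 0.2667·1.7540] = 0.4176

$0.42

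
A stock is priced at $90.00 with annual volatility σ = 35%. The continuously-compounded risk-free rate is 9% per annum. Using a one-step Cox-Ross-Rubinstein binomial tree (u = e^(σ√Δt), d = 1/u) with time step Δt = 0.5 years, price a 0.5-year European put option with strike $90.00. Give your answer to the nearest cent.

$8.86

CRR parameters: u = e^(σ√Δt) = e^(0.35·√0.5) = 1.2808, d = 1/u = 0.7808
Per-period rate: rΔt = 0.09·0.5 = 0.045, so R = e^0.045 = 1.0460
Risk-neutral probability p = (e^0.045 − 0.7808)/(1.2808 − 0.7808) = 0.2653/0.5000 = 0.5305
Terminal stock prices: S_u = 115.3, S_d = 70.27
Terminal payoffs (K − S): max(-25.27, 0) = 0, max(19.73, 0) = 19.73
Node 0 (S = 90): V_0 = e^(−0.045)·[0.5305·0.0000 + 0.4695·19.7316] = 8.8565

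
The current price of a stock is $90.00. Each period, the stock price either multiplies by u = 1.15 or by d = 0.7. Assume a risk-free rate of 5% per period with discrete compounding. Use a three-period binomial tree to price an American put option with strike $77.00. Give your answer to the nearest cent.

Risk-neutral probability p = (1 + 0.05 − 0.7)/(1.15 − 0.7) = 0.3500/0.4500 = 0.7778
Terminal stock prices: S_uuu = 136.9, S_uud = 83.32, S_udd = 50.71, S_ddd = 30.87
Terminal payoffs (K − S): max(-59.88, 0) = 0, max(-6.317, 0) = 0, max(26.29, 0) = 26.29, max(46.13, 0) = 46.13
Node uu (S = 119): continuation = 1/1.05·[0.7778·0.0000 + 0.2222·0.0000] = 0.0000; exercise value = 0.0000 ≤ continuation, so V_uu = 0.0000
Node ud (S = 72.45): continuation = 1/1.05·[0.7778·0.0000 + 0.2222·26.2850] = 5.5630; exercise value = 4.5500 ≤ continuation, so V_ud = 5.5630
Node dd (S = 44.1): continuation = 1/1.05·[0.7778·26.2850 + 0.2222·46.1300] = 29.2333; exercise value = 32.9000 > continuation, so V_dd = 32.9000 (exercise)
Node u (S = 103.5): continuation = 1/1.05·[0.7778·0.0000 + 0.2222·5.5630] = 1.1773; exercise value = 0.0000 ≤ continuation, so V_u = 1.1773
Node d (S = 63): continuation = 1/1.05·[0.7778·5.5630 + 0.2222·32.9000] = 11.0837; exercise value = 14.0000 > continuation, so V_d = 14.0000 (exercise)
Node 0 (S = 90): continuation = 1/1.05·[0.7778·1.1773 + 0.2222·14.0000] = 3.8351; exercise value = 0.0000 ≤ continuation, so V_0 = 3.8351

$3.84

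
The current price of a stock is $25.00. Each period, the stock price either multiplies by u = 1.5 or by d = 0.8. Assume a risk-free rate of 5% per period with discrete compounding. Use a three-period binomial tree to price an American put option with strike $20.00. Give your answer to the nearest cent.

$1.65

Risk-neutral probability p = (1 + 0.05 − 0.8)/(1.5 − 0.8) = 0.2500/0.7000 = 0.3571
Terminal stock prices: S_uuu = 84.38, S_uud = 45, S_udd = 24, S_ddd = 12.8
Terminal payoffs (K − S): max(-64.38, 0) = 0, max(-25, 0) = 0, max(-4, 0) = 0, max(7.2, 0) = 7.2
Node uu (S = 56.25): continuation = 1/1.05·[0.3571·0.0000 + 0.6429·0.0000] = 0.0000; exercise value = 0.0000 ≤ continuation, so V_uu = 0.0000
Node ud (S = 30): continuation = 1/1.05·[0.3571·0.0000 + 0.6429·0.0000] = 0.0000; exercise value = 0.0000 ≤ continuation, so V_ud = 0.0000
Node dd (S = 16): continuation = 1/1.05·[0.3571·0.0000 + 0.6429·7.2000] = 4.4082; exercise value = 4.0000 ≤ continuation, so V_dd = 4.4082
Node u (S = 37.5): continuation = 1/1.05·[0.3571·0.0000 + 0.6429·0.0000] = 0.0000; exercise value = 0.0000 ≤ continuation, so V_u = 0.0000
Node d (S = 20): continuation = 1/1.05·[0.3571·0.0000 + 0.6429·4.4082] = 2.6989; exercise value = 0.0000 ≤ continuation, so V_d = 2.6989
Node 0 (S = 25): continuation = 1/1.05·[0.3571·0.0000 + 0.6429·2.6989] = 1.6524; exercise value = 0.0000 ≤ continuation, so V_0 = 1.6524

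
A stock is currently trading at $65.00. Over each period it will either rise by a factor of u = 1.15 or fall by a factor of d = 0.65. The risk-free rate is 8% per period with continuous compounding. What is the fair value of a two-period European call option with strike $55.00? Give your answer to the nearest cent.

$19.81

Risk-neutral probability p = (e^0.08 − 0.65)/(1.15 − 0.65) = 0.4333/0.5000 = 0.8666
Terminal stock prices: S_uu = 85.96, S_ud = 48.59, S_dd = 27.46
Terminal payoffs (S − K): max(30.96, 0) = 30.96, max(-6.413, 0) = 0, max(-27.54, 0) = 0
Node u (S = 74.75): V_u = e^(−0.08)·[0.8666·30.9625 + 0.1334·0.0000] = 24.7684
Node d (S = 42.25): V_d = e^(−0.08)·[0.8666·0.0000 + 0.1334·0.0000] = 0.0000
Node 0 (S = 65): V_0 = e^(−0.08)·[0.8666·24.7684 + 0.1334·0.0000] = 19.8135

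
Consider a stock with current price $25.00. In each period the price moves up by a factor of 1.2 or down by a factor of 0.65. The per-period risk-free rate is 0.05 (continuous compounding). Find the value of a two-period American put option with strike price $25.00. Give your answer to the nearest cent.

Risk-neutral probability p = (e^0.05 − 0.65)/(1.2 − 0.65) = 0.4013/0.5500 = 0.7296
Terminal stock prices: S_uu = 36, S_ud = 19.5, S_dd = 10.56
Terminal payoffs (K − S): max(-11, 0) = 0, max(5.5, 0) = 5.5, max(14.44, 0) = 14.44
Node u (S = 30): continuation = e^(−0.05)·[0.7296·0.0000 + 0.2704·5.5000] = 1.4148; exercise value = 0.0000 ≤ continuation, so V_u = 1.4148
Node d (S = 16.25): continuation = e^(−0.05)·[0.7296·5.5000 + 0.2704·14.4375] = 7.5307; exercise value = 8.7500 > continuation, so V_d = 8.7500 (exercise)
Node 0 (S = 25): continuation = e^(−0.05)·[0.7296·1.4148 + 0.2704·8.7500] = 3.2326; exercise value = 0.0000 ≤ continuation, so V_0 = 3.2326

$3.23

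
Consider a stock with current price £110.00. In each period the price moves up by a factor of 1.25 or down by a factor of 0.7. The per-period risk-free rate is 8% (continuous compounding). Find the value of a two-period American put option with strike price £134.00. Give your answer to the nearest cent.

£24.00

Risk-neutral probability p = (e^0.08 − 0.7)/(1.25 − 0.7) = 0.3833/0.5500 = 0.6969
Terminal stock prices: S_uu = 171.9, S_ud = 96.25, S_dd = 53.9
Terminal payoffs (K − S): max(-37.88, 0) = 0, max(37.75, 0) = 37.75, max(80.1, 0) = 80.1
Node u (S = 137.5): continuation = e^(−0.08)·[0.6969·0.0000 + 0.3031·37.7500] = 10.5628; exercise value = 0.0000 ≤ continuation, so V_u = 10.5628
Node d (S = 77): continuation = e^(−0.08)·[0.6969·37.7500 + 0.3031·80.1000] = 46.6976; exercise value = 57.0000 > continuation, so V_d = 57.0000 (exercise)
Node 0 (S = 110): continuation = e^(−0.08)·[0.6969·10.5628 + 0.3031·57.0000] = 22.7443; exercise value = 24.0000 > continuation, so V_0 = 24.0000 (exercise)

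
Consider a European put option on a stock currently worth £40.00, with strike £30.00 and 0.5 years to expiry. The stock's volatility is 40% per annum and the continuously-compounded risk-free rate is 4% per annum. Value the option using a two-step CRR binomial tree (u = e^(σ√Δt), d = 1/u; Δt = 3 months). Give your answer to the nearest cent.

£0.86

CRR parameters: u = e^(σ√Δt) = e^(0.4·√0.25) = 1.2214, d = 1/u = 0.8187
Per-period rate: rΔt = 0.04·0.25 = 0.01, so R = e^0.01 = 1.0101
Risk-neutral probability p = (e^0.01 − 0.8187)/(1.2214 − 0.8187) = 0.1913/0.4027 = 0.4751
Terminal stock prices: S_uu = 59.67, S_ud = 40, S_dd = 26.81
Terminal payoffs (K − S): max(-29.67, 0) = 0, max(-10, 0) = 0, max(3.187, 0) = 3.187
Node u (S = 48.86): V_u = e^(−0.01)·[0.4751·0.0000 + 0.5249·0.0000] = 0.0000
Node d (S = 32.75): V_d = e^(−0.01)·[0.4751·0.0000 + 0.5249·3.1872] = 1.6562
Node 0 (S = 40): V_0 = e^(−0.01)·[0.4751·0.0000 + 0.5249·1.6562] = 0.8607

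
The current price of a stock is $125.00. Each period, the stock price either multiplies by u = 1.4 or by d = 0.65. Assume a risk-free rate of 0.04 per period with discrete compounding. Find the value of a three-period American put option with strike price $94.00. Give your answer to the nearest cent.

$13.05

Risk-neutral probability p = (1 + 0.04 − 0.65)/(1.4 − 0.65) = 0.3900/0.7500 = 0.5200
Terminal stock prices: S_uuu = 343, S_uud = 159.2, S_udd = 73.94, S_ddd = 34.33
Terminal payoffs (K − S): max(-249, 0) = 0, max(-65.25, 0) = 0, max(20.06, 0) = 20.06, max(59.67, 0) = 59.67
Node uu (S = 245): continuation = 1/1.04·[0.5200·0.0000 + 0.4800·0.0000] = 0.0000; exercise value = 0.0000 ≤ continuation, so V_uu = 0.0000
Node ud (S = 113.8): continuation = 1/1.04·[0.5200·0.0000 + 0.4800·20.0625] = 9.2596; exercise value = 0.0000 ≤ continuation, so V_ud = 9.2596
Node dd (S = 52.81): continuation = 1/1.04·[0.5200·20.0625 + 0.4800·59.6719] = 37.5721; exercise value = 41.1875 > continuation, so V_dd = 41.1875 (exercise)
Node u (S = 175): continuation = 1/1.04·[0.5200·0.0000 + 0.4800·9.2596] = 4.2737; exercise value = 0.0000 ≤ continuation, so V_u = 4.2737
Node d (S = 81.25): continuation = 1/1.04·[0.5200·9.2596 + 0.4800·41.1875] = 23.6394; exercise value = 12.7500 ≤ continuation, so V_d = 23.6394
Node 0 (S = 125): continuation = 1/1.04·[0.5200·4.2737 + 0.4800·23.6394] = 13.0473; exercise value = 0.0000 ≤ continuation, so V_0 = 13.0473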